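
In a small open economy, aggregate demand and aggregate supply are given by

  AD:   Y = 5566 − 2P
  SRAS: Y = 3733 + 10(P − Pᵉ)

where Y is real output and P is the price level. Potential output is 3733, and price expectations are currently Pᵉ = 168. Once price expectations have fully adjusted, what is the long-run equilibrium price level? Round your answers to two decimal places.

Short run: with Pᵉ = 168, SRAS is Y = 2053 + 10P. Setting AD = SRAS gives 3513 = 12P, so P = 292.75 and Y = 5566 − 2P = 4980.50.
Output 4980.50 is above potential 3733, so over time expected prices rise and SRAS shifts left until Y returns to 3733.
Long run: Y = 3733 on the AD curve gives 3733 = 5566 − 2P, so P = 916.50.

Long-run P = 916.50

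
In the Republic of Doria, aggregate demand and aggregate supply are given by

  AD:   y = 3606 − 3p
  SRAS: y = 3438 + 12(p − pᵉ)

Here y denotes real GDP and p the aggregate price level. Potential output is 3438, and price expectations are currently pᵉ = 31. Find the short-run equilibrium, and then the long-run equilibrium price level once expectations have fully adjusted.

Short run: p = 36, y = 3498. Long run: p = 56.

Short run: with pᵉ = 31, SRAS is y = 3066 + 12p. Setting AD = SRAS gives 540 = 15p, so p = 36 and y = 3606 − 3·36 = 3498.
Output 3498 is above potential 3438, so over time expected prices rise and SRAS shifts left until y returns to 3438.
Long run: y = 3438 on the AD curve gives 3438 = 3606 − 3p, so p = 56.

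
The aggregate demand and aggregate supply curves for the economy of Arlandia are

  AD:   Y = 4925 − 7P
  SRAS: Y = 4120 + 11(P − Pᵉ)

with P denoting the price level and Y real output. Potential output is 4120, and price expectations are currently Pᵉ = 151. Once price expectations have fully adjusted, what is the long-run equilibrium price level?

Long-run P = 115

Short run: with Pᵉ = 151, SRAS is Y = 2459 + 11P. Setting AD = SRAS gives 2466 = 18P, so P = 137 and Y = 4925 − 7·137 = 3966.
Output 3966 is below potential 4120, so over time expected prices fall and SRAS shifts right until Y returns to 4120.
Long run: Y = 4120 on the AD curve gives 4120 = 4925 − 7P, so P = 115.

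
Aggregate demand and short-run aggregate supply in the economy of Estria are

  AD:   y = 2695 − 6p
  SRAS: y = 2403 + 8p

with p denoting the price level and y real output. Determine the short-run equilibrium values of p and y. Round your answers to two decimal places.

p = 20.86, y = 2569.86

Set AD = SRAS: 2695 − 6p = 2403 + 8p, so 292 = 14p and p = 20.86.
Substituting into AD, y = 2695 − 6p = 2569.86.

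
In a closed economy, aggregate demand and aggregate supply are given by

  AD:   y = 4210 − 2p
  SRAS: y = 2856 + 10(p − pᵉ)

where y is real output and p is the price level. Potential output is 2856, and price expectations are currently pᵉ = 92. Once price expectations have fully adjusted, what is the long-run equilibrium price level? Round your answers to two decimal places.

Short run: with pᵉ = 92, SRAS is y = 1936 + 10p. Setting AD = SRAS gives 2274 = 12p, so p = 189.50 and y = 4210 − 2p = 3831.00.
Output 3831.00 is above potential 2856, so over time expected prices rise and SRAS shifts left until y returns to 2856.
Long run: y = 2856 on the AD curve gives 2856 = 4210 − 2p, so p = 677.00.

Long-run p = 677.00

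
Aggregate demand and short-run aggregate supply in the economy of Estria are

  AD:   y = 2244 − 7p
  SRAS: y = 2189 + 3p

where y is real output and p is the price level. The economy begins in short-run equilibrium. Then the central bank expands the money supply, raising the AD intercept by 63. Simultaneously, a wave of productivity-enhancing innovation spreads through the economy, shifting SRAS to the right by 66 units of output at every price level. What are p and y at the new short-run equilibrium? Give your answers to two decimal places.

p = 5.20, y = 2270.60

After both shocks: AD is y = 2307 − 7p and SRAS is y = 2255 + 3p.
Setting them equal: 52 = 10p, so p = 5.20.
Substituting into AD, y = 2270.60.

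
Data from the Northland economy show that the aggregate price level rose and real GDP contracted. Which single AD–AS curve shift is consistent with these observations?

P rose and Y fell. An AD shift moves P and Y in the same direction; an SRAS shift moves them in opposite directions.
Here P and Y moved in opposite directions, so the SRAS curve shifted.
Since Y fell, SRAS shifted left.

SRAS shifted left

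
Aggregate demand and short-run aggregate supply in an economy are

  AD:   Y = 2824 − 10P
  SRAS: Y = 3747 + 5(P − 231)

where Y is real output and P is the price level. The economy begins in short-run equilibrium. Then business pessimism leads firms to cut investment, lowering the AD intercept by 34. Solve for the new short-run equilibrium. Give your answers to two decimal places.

P = 13.20, Y = 2658.00

This is a negative demand shock: AD shifts left.
New AD: Y = 2790 − 10P.
SRAS can be written Y = 2592 + 5P.
Set AD = SRAS: 2790 − 10P = 2592 + 5P, so 198 = 15P and P = 13.20.
Substituting into AD, Y = 2658.00.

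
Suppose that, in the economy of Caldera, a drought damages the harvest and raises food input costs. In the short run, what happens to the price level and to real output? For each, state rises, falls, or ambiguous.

Price level: rises; output: falls

This is an adverse supply shock: SRAS shifts left.
Moving along the downward-sloping AD curve, P rises and Y falls.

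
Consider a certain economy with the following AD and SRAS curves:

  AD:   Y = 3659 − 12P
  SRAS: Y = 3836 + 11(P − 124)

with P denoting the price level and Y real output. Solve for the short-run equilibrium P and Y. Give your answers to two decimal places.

P = 51.61, Y = 3039.70

Write SRAS as Y = 3836 + 11P − 1364 = 2472 + 11P.
Set AD = SRAS: 3659 − 12P = 2472 + 11P, so 1187 = 23P and P = 51.61.
Substituting into AD, Y = 3659 − 12P = 3039.70.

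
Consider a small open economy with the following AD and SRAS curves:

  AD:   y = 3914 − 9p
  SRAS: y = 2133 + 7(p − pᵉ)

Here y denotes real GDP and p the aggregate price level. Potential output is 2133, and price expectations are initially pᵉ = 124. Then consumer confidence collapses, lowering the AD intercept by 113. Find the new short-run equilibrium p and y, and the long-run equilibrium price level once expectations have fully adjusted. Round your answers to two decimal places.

Short run: p = 158.50, y = 2374.50. Long run: p = 185.33.

AD shifts left: new AD is y = 3801 − 9p. With pᵉ = 124, SRAS is y = 1265 + 7p.
Short run: 3801 − 9p = 1265 + 7p gives 2536 = 16p, so p = 158.50 and y = 3801 − 9p = 2374.50.
y = 2374.50 is above potential 2133; expectations adjust and SRAS shifts left until y = 2133.
Long run: on the new AD curve, 2133 = 3801 − 9p gives p = 185.33.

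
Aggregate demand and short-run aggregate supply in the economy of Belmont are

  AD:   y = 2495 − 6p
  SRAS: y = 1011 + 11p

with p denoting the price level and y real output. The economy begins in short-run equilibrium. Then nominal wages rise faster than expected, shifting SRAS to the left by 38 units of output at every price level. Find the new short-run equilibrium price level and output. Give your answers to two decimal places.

p = 89.53, y = 1957.82

This is a negative supply shock: SRAS shifts left.
New SRAS: y = 973 + 11p.
Set AD = SRAS: 2495 − 6p = 973 + 11p, so 1522 = 17p and p = 89.53.
Substituting into AD, y = 1957.82.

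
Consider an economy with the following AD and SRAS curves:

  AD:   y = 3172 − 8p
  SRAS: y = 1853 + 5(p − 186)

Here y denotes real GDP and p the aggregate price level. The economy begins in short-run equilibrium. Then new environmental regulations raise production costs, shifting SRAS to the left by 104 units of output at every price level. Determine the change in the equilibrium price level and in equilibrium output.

Δp = +8, Δy = -64

This is a negative supply shock: SRAS shifts left.
New SRAS: y = 819 + 5p.
Set AD = SRAS: 3172 − 8p = 819 + 5p, so 2353 = 13p and p = 181.
y = 3172 − 8·181 = 1724.
Initially p = 173, y = 1788, so Δp = +8 and Δy = -64.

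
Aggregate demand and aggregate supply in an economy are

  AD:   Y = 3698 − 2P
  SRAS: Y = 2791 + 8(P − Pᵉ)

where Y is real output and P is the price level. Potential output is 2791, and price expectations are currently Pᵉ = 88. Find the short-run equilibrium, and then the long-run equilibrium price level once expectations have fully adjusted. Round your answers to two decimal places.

Short run: P = 161.10, Y = 3375.80. Long run: P = 453.50.

Short run: with Pᵉ = 88, SRAS is Y = 2087 + 8P. Setting AD = SRAS gives 1611 = 10P, so P = 161.10 and Y = 3698 − 2P = 3375.80.
Output 3375.80 is above potential 2791, so over time expected prices rise and SRAS shifts left until Y returns to 2791.
Long run: Y = 2791 on the AD curve gives 2791 = 3698 − 2P, so P = 453.50.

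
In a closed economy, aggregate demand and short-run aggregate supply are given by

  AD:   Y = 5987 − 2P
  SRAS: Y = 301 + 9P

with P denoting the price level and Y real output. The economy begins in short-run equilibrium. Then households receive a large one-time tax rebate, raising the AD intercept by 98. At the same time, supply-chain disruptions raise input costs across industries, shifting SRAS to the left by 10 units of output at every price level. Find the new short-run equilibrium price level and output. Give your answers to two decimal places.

P = 526.73, Y = 5031.55

After both shocks: AD is Y = 6085 − 2P and SRAS is Y = 291 + 9P.
Setting them equal: 5794 = 11P, so P = 526.73.
Substituting into AD, Y = 5031.55.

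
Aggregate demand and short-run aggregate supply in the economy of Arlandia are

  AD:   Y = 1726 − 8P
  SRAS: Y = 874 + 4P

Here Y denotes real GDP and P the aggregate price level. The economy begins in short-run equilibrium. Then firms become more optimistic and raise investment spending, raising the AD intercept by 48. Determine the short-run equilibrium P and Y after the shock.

This is a positive demand shock: AD shifts right.
New AD: Y = 1774 − 8P.
Set AD = SRAS: 1774 − 8P = 874 + 4P, so 900 = 12P and P = 75.
Y = 1774 − 8·75 = 1174.

P = 75, Y = 1174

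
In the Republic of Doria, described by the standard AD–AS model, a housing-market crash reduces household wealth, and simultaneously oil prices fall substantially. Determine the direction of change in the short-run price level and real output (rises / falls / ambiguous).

Price level: falls; output: ambiguous

The first event is a negative demand shock: AD shifts left, which by itself pushes P down and Y down.
The second is a favourable supply shock: SRAS shifts right, which by itself pushes P down and Y up.
Both shocks push P down, so P falls. The two shocks push Y in opposite directions, so the effect on Y is ambiguous.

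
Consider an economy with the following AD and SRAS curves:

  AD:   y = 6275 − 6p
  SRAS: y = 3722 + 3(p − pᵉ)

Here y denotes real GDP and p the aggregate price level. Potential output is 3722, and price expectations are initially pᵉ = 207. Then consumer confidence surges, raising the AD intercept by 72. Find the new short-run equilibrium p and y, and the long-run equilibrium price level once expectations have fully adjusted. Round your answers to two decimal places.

Short run: p = 360.67, y = 4183.00. Long run: p = 437.50.

AD shifts right: new AD is y = 6347 − 6p. With pᵉ = 207, SRAS is y = 3101 + 3p.
Short run: 6347 − 6p = 3101 + 3p gives 3246 = 9p, so p = 360.67 and y = 6347 − 6p = 4183.00.
y = 4183.00 is above potential 3722; expectations adjust and SRAS shifts left until y = 3722.
Long run: on the new AD curve, 3722 = 6347 − 6p gives p = 437.50.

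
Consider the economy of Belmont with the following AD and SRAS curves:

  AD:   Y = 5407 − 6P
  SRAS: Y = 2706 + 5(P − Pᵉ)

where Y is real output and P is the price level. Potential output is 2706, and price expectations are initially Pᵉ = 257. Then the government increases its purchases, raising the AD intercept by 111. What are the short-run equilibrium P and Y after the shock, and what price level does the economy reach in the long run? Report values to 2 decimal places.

Short run: P = 372.45, Y = 3283.27. Long run: P = 468.67.

AD shifts right: new AD is Y = 5518 − 6P. With Pᵉ = 257, SRAS is Y = 1421 + 5P.
Short run: 5518 − 6P = 1421 + 5P gives 4097 = 11P, so P = 372.45 and Y = 5518 − 6P = 3283.27.
Y = 3283.27 is above potential 2706; expectations adjust and SRAS shifts left until Y = 2706.
Long run: on the new AD curve, 2706 = 5518 − 6P gives P = 468.67.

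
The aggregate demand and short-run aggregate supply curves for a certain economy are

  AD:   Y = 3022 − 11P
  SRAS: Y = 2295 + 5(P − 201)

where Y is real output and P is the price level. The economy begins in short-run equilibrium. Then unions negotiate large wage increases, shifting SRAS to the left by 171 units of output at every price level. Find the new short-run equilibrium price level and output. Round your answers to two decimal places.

P = 118.94, Y = 1713.69

This is a negative supply shock: SRAS shifts left.
New SRAS: Y = 1119 + 5P.
Set AD = SRAS: 3022 − 11P = 1119 + 5P, so 1903 = 16P and P = 118.94.
Substituting into AD, Y = 1713.69.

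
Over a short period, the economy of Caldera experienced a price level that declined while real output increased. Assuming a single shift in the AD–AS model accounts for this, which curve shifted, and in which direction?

SRAS shifted right

P fell and Y rose. An AD shift moves P and Y in the same direction; an SRAS shift moves them in opposite directions.
Here P and Y moved in opposite directions, so the SRAS curve shifted.
Since Y rose, SRAS shifted right.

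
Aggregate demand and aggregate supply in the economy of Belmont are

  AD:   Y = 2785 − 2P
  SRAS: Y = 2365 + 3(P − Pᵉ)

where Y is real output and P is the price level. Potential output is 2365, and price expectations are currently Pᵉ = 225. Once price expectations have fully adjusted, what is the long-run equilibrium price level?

Long-run P = 210

Short run: with Pᵉ = 225, SRAS is Y = 1690 + 3P. Setting AD = SRAS gives 1095 = 5P, so P = 219 and Y = 2785 − 2·219 = 2347.
Output 2347 is below potential 2365, so over time expected prices fall and SRAS shifts right until Y returns to 2365.
Long run: Y = 2365 on the AD curve gives 2365 = 2785 − 2P, so P = 210.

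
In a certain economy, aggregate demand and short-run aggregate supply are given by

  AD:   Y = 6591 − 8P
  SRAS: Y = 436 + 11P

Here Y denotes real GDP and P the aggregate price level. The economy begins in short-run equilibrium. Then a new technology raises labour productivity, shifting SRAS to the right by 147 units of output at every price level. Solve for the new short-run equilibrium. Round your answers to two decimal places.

This is a positive supply shock: SRAS shifts right.
New SRAS: Y = 583 + 11P.
Set AD = SRAS: 6591 − 8P = 583 + 11P, so 6008 = 19P and P = 316.21.
Substituting into AD, Y = 4061.32.

P = 316.21, Y = 4061.32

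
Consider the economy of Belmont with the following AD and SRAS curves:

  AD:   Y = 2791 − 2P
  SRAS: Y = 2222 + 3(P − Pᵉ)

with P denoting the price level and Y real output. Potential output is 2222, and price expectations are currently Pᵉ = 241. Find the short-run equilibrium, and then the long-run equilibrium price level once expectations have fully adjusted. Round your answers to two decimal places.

Short run: with Pᵉ = 241, SRAS is Y = 1499 + 3P. Setting AD = SRAS gives 1292 = 5P, so P = 258.40 and Y = 2791 − 2P = 2274.20.
Output 2274.20 is above potential 2222, so over time expected prices rise and SRAS shifts left until Y returns to 2222.
Long run: Y = 2222 on the AD curve gives 2222 = 2791 − 2P, so P = 284.50.

Short run: P = 258.40, Y = 2274.20. Long run: P = 284.50.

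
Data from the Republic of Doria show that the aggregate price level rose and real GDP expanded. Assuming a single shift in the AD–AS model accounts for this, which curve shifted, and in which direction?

P rose and Y rose. An AD shift moves P and Y in the same direction; an SRAS shift moves them in opposite directions.
Here P and Y moved in the same direction, so the AD curve shifted.
Since Y rose, AD shifted right.

AD shifted right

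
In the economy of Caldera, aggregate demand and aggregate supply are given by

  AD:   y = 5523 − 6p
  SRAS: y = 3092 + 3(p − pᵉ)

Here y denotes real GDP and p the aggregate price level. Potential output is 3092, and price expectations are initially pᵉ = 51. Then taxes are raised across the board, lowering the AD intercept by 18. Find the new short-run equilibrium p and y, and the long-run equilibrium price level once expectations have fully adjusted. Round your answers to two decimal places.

Short run: p = 285.11, y = 3794.33. Long run: p = 402.17.

AD shifts left: new AD is y = 5505 − 6p. With pᵉ = 51, SRAS is y = 2939 + 3p.
Short run: 5505 − 6p = 2939 + 3p gives 2566 = 9p, so p = 285.11 and y = 5505 − 6p = 3794.33.
y = 3794.33 is above potential 3092; expectations adjust and SRAS shifts left until y = 3092.
Long run: on the new AD curve, 3092 = 5505 − 6p gives p = 402.17.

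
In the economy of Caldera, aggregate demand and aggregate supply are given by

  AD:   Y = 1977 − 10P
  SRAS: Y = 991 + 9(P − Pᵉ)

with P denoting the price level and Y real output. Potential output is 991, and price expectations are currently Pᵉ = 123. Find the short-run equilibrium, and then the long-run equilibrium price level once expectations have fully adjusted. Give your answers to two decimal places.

Short run: with Pᵉ = 123, SRAS is Y = 9P − 116. Setting AD = SRAS gives 2093 = 19P, so P = 110.16 and Y = 1977 − 10P = 875.42.
Output 875.42 is below potential 991, so over time expected prices fall and SRAS shifts right until Y returns to 991.
Long run: Y = 991 on the AD curve gives 991 = 1977 − 10P, so P = 98.60.

Short run: P = 110.16, Y = 875.42. Long run: P = 98.60.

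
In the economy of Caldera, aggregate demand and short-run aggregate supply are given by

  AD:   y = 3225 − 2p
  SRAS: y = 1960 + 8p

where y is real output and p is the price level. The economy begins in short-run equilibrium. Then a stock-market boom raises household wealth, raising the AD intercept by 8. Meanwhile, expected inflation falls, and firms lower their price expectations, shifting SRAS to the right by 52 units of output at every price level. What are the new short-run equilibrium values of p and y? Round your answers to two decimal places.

After both shocks: AD is y = 3233 − 2p and SRAS is y = 2012 + 8p.
Setting them equal: 1221 = 10p, so p = 122.10.
Substituting into AD, y = 2988.80.

p = 122.10, y = 2988.80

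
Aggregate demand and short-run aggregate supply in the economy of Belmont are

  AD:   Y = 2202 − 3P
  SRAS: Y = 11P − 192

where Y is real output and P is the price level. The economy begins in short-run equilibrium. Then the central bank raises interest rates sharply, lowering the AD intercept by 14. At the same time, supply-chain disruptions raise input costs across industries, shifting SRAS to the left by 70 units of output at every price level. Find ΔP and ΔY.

ΔP = +4, ΔY = -26

After both shocks: AD is Y = 2188 − 3P and SRAS is Y = 11P − 262.
Setting them equal: 2450 = 14P, so P = 175.
Y = 2188 − 3·175 = 1663.
Initially P = 171, Y = 1689, so ΔP = +4 and ΔY = -26.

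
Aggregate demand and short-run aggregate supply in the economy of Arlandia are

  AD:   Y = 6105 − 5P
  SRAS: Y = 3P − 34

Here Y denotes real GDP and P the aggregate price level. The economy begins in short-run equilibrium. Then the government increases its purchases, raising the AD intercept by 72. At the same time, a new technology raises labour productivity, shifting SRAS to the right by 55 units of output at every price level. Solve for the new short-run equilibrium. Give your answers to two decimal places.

After both shocks: AD is Y = 6177 − 5P and SRAS is Y = 21 + 3P.
Setting them equal: 6156 = 8P, so P = 769.50.
Substituting into AD, Y = 2329.50.

P = 769.50, Y = 2329.50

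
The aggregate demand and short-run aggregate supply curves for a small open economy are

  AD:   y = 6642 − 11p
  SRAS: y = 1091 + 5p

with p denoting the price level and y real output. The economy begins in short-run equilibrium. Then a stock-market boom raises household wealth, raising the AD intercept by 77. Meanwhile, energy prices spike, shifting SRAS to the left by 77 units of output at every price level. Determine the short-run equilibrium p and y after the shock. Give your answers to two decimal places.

p = 356.56, y = 2796.81

After both shocks: AD is y = 6719 − 11p and SRAS is y = 1014 + 5p.
Setting them equal: 5705 = 16p, so p = 356.56.
Substituting into AD, y = 2796.81.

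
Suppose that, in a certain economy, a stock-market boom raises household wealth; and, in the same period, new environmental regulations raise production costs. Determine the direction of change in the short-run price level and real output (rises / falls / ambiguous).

Price level: rises; output: ambiguous

The first event is a positive demand shock: AD shifts right, which by itself pushes P up and Y up.
The second is an adverse supply shock: SRAS shifts left, which by itself pushes P up and Y down.
Both shocks push P up, so P rises. The two shocks push Y in opposite directions, so the effect on Y is ambiguous.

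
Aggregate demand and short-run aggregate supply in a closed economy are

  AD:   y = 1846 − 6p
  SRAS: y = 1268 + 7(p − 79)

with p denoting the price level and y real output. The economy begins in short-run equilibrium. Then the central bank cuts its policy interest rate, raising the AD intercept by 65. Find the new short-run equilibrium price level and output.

p = 92, y = 1359

This is a positive demand shock: AD shifts right.
New AD: y = 1911 − 6p.
SRAS can be written y = 715 + 7p.
Set AD = SRAS: 1911 − 6p = 715 + 7p, so 1196 = 13p and p = 92.
y = 1911 − 6·92 = 1359.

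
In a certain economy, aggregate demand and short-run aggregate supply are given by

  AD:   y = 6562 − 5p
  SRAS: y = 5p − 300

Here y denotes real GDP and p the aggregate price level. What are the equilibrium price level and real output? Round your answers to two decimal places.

Set AD = SRAS: 6562 − 5p = 5p − 300, so 6862 = 10p and p = 686.20.
Substituting into AD, y = 6562 − 5p = 3131.00.

p = 686.20, y = 3131.00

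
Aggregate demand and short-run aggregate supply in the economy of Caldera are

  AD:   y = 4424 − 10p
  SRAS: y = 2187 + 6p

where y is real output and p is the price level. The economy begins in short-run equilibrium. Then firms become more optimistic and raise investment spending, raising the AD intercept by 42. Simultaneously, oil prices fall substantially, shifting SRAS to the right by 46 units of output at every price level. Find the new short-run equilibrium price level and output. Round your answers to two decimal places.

After both shocks: AD is y = 4466 − 10p and SRAS is y = 2233 + 6p.
Setting them equal: 2233 = 16p, so p = 139.56.
Substituting into AD, y = 3070.38.

p = 139.56, y = 3070.38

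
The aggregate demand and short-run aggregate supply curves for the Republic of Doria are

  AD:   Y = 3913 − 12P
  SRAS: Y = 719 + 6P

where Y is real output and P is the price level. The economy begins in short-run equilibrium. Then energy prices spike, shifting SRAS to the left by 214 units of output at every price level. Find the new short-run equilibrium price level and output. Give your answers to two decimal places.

This is a negative supply shock: SRAS shifts left.
New SRAS: Y = 505 + 6P.
Set AD = SRAS: 3913 − 12P = 505 + 6P, so 3408 = 18P and P = 189.33.
Substituting into AD, Y = 1641.00.

P = 189.33, Y = 1641.00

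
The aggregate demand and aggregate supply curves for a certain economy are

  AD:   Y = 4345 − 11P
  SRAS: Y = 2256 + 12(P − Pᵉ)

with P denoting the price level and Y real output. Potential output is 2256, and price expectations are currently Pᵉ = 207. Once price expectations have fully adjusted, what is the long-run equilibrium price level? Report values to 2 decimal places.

Long-run P = 189.91

Short run: with Pᵉ = 207, SRAS is Y = 12P − 228. Setting AD = SRAS gives 4573 = 23P, so P = 198.83 and Y = 4345 − 11P = 2157.91.
Output 2157.91 is below potential 2256, so over time expected prices fall and SRAS shifts right until Y returns to 2256.
Long run: Y = 2256 on the AD curve gives 2256 = 4345 − 11P, so P = 189.91.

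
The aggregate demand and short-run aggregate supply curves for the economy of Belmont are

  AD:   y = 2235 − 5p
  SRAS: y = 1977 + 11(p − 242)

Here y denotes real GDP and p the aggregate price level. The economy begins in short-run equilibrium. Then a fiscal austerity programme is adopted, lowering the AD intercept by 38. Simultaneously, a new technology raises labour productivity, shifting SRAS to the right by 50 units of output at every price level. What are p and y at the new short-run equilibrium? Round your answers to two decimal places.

p = 177.00, y = 1312.00

After both shocks: AD is y = 2197 − 5p and SRAS is y = 11p − 635.
Setting them equal: 2832 = 16p, so p = 177.00.
Substituting into AD, y = 1312.00.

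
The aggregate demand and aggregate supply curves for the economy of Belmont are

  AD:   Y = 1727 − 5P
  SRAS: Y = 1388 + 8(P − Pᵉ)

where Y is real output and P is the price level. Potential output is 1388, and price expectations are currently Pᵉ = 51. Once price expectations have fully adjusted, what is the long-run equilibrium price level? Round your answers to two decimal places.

Short run: with Pᵉ = 51, SRAS is Y = 980 + 8P. Setting AD = SRAS gives 747 = 13P, so P = 57.46 and Y = 1727 − 5P = 1439.69.
Output 1439.69 is above potential 1388, so over time expected prices rise and SRAS shifts left until Y returns to 1388.
Long run: Y = 1388 on the AD curve gives 1388 = 1727 − 5P, so P = 67.80.

Long-run P = 67.80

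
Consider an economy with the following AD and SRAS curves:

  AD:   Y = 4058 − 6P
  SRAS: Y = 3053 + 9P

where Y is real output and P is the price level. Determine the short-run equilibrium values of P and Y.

Set AD = SRAS: 4058 − 6P = 3053 + 9P, so 1005 = 15P and P = 67.
Then Y = 4058 − 6·67 = 3656.

P = 67, Y = 3656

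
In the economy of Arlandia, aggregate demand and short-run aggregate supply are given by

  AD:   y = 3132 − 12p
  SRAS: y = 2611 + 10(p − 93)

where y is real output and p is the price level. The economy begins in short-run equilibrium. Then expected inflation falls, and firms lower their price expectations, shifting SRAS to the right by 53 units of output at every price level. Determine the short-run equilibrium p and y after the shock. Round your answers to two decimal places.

This is a positive supply shock: SRAS shifts right.
New SRAS: y = 1734 + 10p.
Set AD = SRAS: 3132 − 12p = 1734 + 10p, so 1398 = 22p and p = 63.55.
Substituting into AD, y = 2369.45.

p = 63.55, y = 2369.45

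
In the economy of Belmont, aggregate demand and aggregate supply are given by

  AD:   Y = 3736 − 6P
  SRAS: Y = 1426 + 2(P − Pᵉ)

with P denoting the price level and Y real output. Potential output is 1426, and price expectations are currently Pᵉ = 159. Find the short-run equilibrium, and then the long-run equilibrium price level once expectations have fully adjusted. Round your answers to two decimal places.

Short run: with Pᵉ = 159, SRAS is Y = 1108 + 2P. Setting AD = SRAS gives 2628 = 8P, so P = 328.50 and Y = 3736 − 6P = 1765.00.
Output 1765.00 is above potential 1426, so over time expected prices rise and SRAS shifts left until Y returns to 1426.
Long run: Y = 1426 on the AD curve gives 1426 = 3736 − 6P, so P = 385.00.

Short run: P = 328.50, Y = 1765.00. Long run: P = 385.00.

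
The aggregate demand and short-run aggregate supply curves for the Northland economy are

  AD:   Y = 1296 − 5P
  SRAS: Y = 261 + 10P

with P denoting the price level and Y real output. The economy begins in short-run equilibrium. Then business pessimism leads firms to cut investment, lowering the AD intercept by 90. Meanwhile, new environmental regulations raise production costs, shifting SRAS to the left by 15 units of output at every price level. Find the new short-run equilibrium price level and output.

P = 64, Y = 886

After both shocks: AD is Y = 1206 − 5P and SRAS is Y = 246 + 10P.
Setting them equal: 960 = 15P, so P = 64.
Y = 1206 − 5·64 = 886.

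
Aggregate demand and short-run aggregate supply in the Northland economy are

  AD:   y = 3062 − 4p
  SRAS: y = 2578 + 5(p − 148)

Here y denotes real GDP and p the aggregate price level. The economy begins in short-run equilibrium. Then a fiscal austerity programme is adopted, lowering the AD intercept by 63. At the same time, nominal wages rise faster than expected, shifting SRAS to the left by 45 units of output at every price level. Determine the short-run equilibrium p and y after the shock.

After both shocks: AD is y = 2999 − 4p and SRAS is y = 1793 + 5p.
Setting them equal: 1206 = 9p, so p = 134.
y = 2999 − 4·134 = 2463.

p = 134, y = 2463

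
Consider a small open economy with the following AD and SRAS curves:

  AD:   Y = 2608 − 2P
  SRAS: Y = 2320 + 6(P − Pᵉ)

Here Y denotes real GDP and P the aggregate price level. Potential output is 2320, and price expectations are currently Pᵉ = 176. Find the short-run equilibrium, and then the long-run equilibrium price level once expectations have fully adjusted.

Short run: with Pᵉ = 176, SRAS is Y = 1264 + 6P. Setting AD = SRAS gives 1344 = 8P, so P = 168 and Y = 2608 − 2·168 = 2272.
Output 2272 is below potential 2320, so over time expected prices fall and SRAS shifts right until Y returns to 2320.
Long run: Y = 2320 on the AD curve gives 2320 = 2608 − 2P, so P = 144.

Short run: P = 168, Y = 2272. Long run: P = 144.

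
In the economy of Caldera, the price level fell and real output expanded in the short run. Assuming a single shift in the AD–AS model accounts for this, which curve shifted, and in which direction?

P fell and Y rose. An AD shift moves P and Y in the same direction; an SRAS shift moves them in opposite directions.
Here P and Y moved in opposite directions, so the SRAS curve shifted.
Since Y rose, SRAS shifted right.

SRAS shifted right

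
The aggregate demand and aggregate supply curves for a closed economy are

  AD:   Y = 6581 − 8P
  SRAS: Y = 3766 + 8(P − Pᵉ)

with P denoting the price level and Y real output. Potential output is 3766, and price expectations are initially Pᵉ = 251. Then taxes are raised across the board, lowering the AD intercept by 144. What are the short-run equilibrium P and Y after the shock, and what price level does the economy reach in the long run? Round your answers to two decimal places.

Short run: P = 292.44, Y = 4097.50. Long run: P = 333.88.

AD shifts left: new AD is Y = 6437 − 8P. With Pᵉ = 251, SRAS is Y = 1758 + 8P.
Short run: 6437 − 8P = 1758 + 8P gives 4679 = 16P, so P = 292.44 and Y = 6437 − 8P = 4097.50.
Y = 4097.50 is above potential 3766; expectations adjust and SRAS shifts left until Y = 3766.
Long run: on the new AD curve, 3766 = 6437 − 8P gives P = 333.88.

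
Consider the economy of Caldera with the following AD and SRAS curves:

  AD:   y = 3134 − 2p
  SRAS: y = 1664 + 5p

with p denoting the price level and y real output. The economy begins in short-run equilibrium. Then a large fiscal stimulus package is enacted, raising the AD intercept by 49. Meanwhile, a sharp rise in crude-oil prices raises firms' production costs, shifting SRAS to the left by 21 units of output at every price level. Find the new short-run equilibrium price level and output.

p = 220, y = 2743

After both shocks: AD is y = 3183 − 2p and SRAS is y = 1643 + 5p.
Setting them equal: 1540 = 7p, so p = 220.
y = 3183 − 2·220 = 2743.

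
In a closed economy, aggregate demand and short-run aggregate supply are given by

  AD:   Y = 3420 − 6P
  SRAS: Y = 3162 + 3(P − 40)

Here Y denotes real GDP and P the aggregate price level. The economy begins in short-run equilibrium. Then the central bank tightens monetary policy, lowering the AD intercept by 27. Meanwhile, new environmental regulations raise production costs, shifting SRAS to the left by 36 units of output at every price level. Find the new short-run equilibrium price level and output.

After both shocks: AD is Y = 3393 − 6P and SRAS is Y = 3006 + 3P.
Setting them equal: 387 = 9P, so P = 43.
Y = 3393 − 6·43 = 3135.

P = 43, Y = 3135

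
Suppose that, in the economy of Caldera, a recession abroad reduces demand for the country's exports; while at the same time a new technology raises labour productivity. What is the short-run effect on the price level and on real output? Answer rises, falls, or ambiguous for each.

The first event is a negative demand shock: AD shifts left, which by itself pushes P down and Y down.
The second is a favourable supply shock: SRAS shifts right, which by itself pushes P down and Y up.
Both shocks push P down, so P falls. The two shocks push Y in opposite directions, so the effect on Y is ambiguous.

Price level: falls; output: ambiguous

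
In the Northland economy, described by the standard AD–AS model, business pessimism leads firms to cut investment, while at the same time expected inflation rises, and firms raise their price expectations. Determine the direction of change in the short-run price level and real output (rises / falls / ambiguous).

Price level: ambiguous; output: falls

The first event is a negative demand shock: AD shifts left, which by itself pushes P down and Y down.
The second is an adverse supply shock: SRAS shifts left, which by itself pushes P up and Y down.
The two shocks push P in opposite directions, so the effect on P is ambiguous. Both shocks push Y down, so Y falls.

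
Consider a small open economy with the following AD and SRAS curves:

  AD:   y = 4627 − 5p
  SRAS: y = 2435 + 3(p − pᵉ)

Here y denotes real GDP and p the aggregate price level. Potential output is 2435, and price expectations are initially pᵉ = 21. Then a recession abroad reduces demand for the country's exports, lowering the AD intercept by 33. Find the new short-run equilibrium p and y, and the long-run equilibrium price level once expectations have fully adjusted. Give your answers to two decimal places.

AD shifts left: new AD is y = 4594 − 5p. With pᵉ = 21, SRAS is y = 2372 + 3p.
Short run: 4594 − 5p = 2372 + 3p gives 2222 = 8p, so p = 277.75 and y = 4594 − 5p = 3205.25.
y = 3205.25 is above potential 2435; expectations adjust and SRAS shifts left until y = 2435.
Long run: on the new AD curve, 2435 = 4594 − 5p gives p = 431.80.

Short run: p = 277.75, y = 3205.25. Long run: p = 431.80.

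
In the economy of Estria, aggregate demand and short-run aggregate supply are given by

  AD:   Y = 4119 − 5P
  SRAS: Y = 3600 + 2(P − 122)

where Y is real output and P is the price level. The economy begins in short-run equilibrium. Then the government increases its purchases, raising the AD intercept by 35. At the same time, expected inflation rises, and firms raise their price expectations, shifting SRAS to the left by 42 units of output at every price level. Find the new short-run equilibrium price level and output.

P = 120, Y = 3554

After both shocks: AD is Y = 4154 − 5P and SRAS is Y = 3314 + 2P.
Setting them equal: 840 = 7P, so P = 120.
Y = 4154 − 5·120 = 3554.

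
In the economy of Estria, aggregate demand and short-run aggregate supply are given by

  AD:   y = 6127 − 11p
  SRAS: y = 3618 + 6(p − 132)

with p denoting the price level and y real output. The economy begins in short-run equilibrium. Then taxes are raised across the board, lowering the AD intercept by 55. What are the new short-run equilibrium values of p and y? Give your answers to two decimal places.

This is a negative demand shock: AD shifts left.
New AD: y = 6072 − 11p.
SRAS can be written y = 2826 + 6p.
Set AD = SRAS: 6072 − 11p = 2826 + 6p, so 3246 = 17p and p = 190.94.
Substituting into AD, y = 3971.65.

p = 190.94, y = 3971.65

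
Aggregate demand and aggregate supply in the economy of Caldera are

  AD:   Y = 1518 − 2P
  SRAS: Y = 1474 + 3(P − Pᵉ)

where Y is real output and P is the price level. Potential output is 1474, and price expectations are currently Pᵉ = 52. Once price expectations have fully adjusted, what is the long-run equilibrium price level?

Long-run P = 22

Short run: with Pᵉ = 52, SRAS is Y = 1318 + 3P. Setting AD = SRAS gives 200 = 5P, so P = 40 and Y = 1518 − 2·40 = 1438.
Output 1438 is below potential 1474, so over time expected prices fall and SRAS shifts right until Y returns to 1474.
Long run: Y = 1474 on the AD curve gives 1474 = 1518 − 2P, so P = 22.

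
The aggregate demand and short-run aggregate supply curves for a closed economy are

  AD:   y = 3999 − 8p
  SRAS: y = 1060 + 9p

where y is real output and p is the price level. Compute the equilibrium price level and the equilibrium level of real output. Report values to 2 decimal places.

p = 172.88, y = 2615.94

Set AD = SRAS: 3999 − 8p = 1060 + 9p, so 2939 = 17p and p = 172.88.
Substituting into AD, y = 3999 − 8p = 2615.94.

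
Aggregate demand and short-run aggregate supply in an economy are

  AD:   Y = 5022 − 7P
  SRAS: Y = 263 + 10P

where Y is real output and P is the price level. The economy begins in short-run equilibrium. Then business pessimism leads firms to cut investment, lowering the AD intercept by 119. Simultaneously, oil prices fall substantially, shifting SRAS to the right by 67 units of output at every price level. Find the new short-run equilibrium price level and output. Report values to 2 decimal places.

P = 269.00, Y = 3020.00

After both shocks: AD is Y = 4903 − 7P and SRAS is Y = 330 + 10P.
Setting them equal: 4573 = 17P, so P = 269.00.
Substituting into AD, Y = 3020.00.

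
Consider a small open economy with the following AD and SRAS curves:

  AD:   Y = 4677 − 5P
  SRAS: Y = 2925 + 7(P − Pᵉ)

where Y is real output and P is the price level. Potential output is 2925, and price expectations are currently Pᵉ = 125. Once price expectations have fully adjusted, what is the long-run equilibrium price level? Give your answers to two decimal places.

Short run: with Pᵉ = 125, SRAS is Y = 2050 + 7P. Setting AD = SRAS gives 2627 = 12P, so P = 218.92 and Y = 4677 − 5P = 3582.42.
Output 3582.42 is above potential 2925, so over time expected prices rise and SRAS shifts left until Y returns to 2925.
Long run: Y = 2925 on the AD curve gives 2925 = 4677 − 5P, so P = 350.40.

Long-run P = 350.40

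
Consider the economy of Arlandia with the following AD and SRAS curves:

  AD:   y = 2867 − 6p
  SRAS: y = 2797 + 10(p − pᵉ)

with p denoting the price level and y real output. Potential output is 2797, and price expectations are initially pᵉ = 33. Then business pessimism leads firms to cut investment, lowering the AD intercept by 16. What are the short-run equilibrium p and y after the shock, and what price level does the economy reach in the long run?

AD shifts left: new AD is y = 2851 − 6p. With pᵉ = 33, SRAS is y = 2467 + 10p.
Short run: 2851 − 6p = 2467 + 10p gives 384 = 16p, so p = 24 and y = 2851 − 6·24 = 2707.
y = 2707 is below potential 2797; expectations adjust and SRAS shifts right until y = 2797.
Long run: on the new AD curve, 2797 = 2851 − 6p gives p = 9.

Short run: p = 24, y = 2707. Long run: p = 9.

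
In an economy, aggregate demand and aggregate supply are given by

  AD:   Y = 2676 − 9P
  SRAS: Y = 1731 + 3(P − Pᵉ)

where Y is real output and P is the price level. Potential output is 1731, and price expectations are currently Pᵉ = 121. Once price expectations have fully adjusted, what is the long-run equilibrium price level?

Short run: with Pᵉ = 121, SRAS is Y = 1368 + 3P. Setting AD = SRAS gives 1308 = 12P, so P = 109 and Y = 2676 − 9·109 = 1695.
Output 1695 is below potential 1731, so over time expected prices fall and SRAS shifts right until Y returns to 1731.
Long run: Y = 1731 on the AD curve gives 1731 = 2676 − 9P, so P = 105.

Long-run P = 105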